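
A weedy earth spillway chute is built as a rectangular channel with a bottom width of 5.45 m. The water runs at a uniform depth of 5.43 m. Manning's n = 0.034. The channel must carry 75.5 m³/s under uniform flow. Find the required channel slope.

S = 0.0034

Flow area A = b·y = 5.45 × 5.43 = 29.59 m². Wetted perimeter P = b + 2y = 5.45 + 2×5.43 = 16.31 m.
Hydraulic radius R = A/P = 29.59/16.31 = 1.814 m.
From Manning's equation, S = [nQ / (1 A R^(2/3))]² = [0.034 × 75.5 / (1 × 29.59 × 1.814^(2/3))]² = 0.0034.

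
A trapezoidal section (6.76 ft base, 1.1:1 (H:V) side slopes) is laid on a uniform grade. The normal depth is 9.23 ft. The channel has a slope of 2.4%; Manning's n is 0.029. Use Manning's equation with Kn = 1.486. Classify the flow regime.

With bottom width b = 6.76 ft and side slope z = 1.1: A = (b + zy)y = (6.76 + 1.1×9.23)×9.23 = 156.1 ft²; P = b + 2y√(1+z²) = 6.76 + 2×9.23×1.487 = 34.2 ft.
Hydraulic radius R = A/P = 156.1/34.2 = 4.564 ft.
V = (1.486/n) R^(2/3) √S = (1.486/0.029) × 4.564^(2/3) × √0.024 = 21.84 ft/s. Hydraulic depth D_h = A/T = 156.1/27.07 = 5.768 ft.
Froude number Fr = V/√(g·D_h) = 21.84/√(32.2×5.768) = 1.6, which is greater than 1, so the flow is supercritical.

supercritical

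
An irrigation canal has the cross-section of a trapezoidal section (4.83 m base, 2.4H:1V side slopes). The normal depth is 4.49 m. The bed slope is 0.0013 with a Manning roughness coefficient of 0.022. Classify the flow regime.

subcritical

With bottom width b = 4.83 m and side slope z = 2.4: A = (b + zy)y = (4.83 + 2.4×4.49)×4.49 = 70.07 m²; P = b + 2y√(1+z²) = 4.83 + 2×4.49×2.6 = 28.18 m.
Hydraulic radius R = A/P = 70.07/28.18 = 2.487 m.
V = (1/n) R^(2/3) √S = (1/0.022) × 2.487^(2/3) × √0.0013 = 3.008 m/s. Hydraulic depth D_h = A/T = 70.07/26.38 = 2.656 m.
Froude number Fr = V/√(g·D_h) = 3.008/√(9.81×2.656) = 0.589, which is less than 1, so the flow is subcritical.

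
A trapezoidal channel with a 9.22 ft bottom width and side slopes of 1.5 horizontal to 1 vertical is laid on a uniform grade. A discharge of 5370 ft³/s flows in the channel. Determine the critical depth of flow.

y_c = 12.4 ft

At critical depth, Q² T / (g A³) = 1, i.e. A³/T = Q²/g = 5370²/32.2 = 895600.
Trying y = 10.3 ft: A³/T = 408900 — too small.
Trying y = 14.9 ft: A³/T = 1930000 — too large.
Trying y = 12.4 ft: A³/T = 884400 — ≈ 895600.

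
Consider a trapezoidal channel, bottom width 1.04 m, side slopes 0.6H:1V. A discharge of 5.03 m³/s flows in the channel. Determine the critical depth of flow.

y_c = 1.08 m

At critical depth, Q² T / (g A³) = 1, i.e. A³/T = Q²/g = 5.03²/9.81 = 2.579.
At y = 0.916 m: A³/T = 1.443 — too small.
At y = 1.33 m: A³/T = 5.542 — too large.
At y = 1.08 m: A³/T = 2.594 — matches.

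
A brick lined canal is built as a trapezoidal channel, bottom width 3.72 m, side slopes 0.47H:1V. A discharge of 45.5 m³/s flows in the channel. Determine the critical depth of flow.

At critical depth, Q² T / (g A³) = 1, i.e. A³/T = Q²/g = 45.5²/9.81 = 211.
Try y = 2 m: A³/T = 144.6 — low.
Try y = 2.45 m: A³/T = 282.3 — high.
Try y = 2.24 m: A³/T = 209.8 — ≈ 211.

y_c = 2.24 m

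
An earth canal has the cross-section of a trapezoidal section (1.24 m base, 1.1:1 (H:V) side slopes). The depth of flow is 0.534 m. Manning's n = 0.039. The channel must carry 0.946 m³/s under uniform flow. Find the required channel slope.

With bottom width b = 1.24 m and side slope z = 1.1: A = (b + zy)y = (1.24 + 1.1×0.534)×0.534 = 0.9758 m²; P = b + 2y√(1+z²) = 1.24 + 2×0.534×1.487 = 2.828 m.
Hydraulic radius R = A/P = 0.9758/2.828 = 0.3451 m.
From Manning's equation, S = [nQ / (1 A R^(2/3))]² = [0.039 × 0.946 / (1 × 0.9758 × 0.3451^(2/3))]² = 0.00591.

S = 0.00591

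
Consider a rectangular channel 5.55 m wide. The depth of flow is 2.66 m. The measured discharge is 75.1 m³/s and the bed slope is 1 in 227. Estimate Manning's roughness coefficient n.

n = 0.016

Flow area A = b·y = 5.55 × 2.66 = 14.76 m². Wetted perimeter P = b + 2y = 5.55 + 2×2.66 = 10.87 m.
Hydraulic radius R = A/P = 14.76/10.87 = 1.358 m.
Rearranging Manning's equation: n = (1/Q) A R^(2/3) S^(1/2) = (1/75.1) × 14.76 × 1.358^(2/3) × √0.004405 = 0.016.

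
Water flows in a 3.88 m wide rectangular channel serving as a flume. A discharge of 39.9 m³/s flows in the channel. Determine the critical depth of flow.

For a rectangular channel, critical depth y_c = (q²/g)^(1/3) where q = Q/b = 39.9/3.88 = 10.28 m²/s.
So y_c = (10.28²/9.81)^(1/3) = 2.21 m.

y_c = 2.21 m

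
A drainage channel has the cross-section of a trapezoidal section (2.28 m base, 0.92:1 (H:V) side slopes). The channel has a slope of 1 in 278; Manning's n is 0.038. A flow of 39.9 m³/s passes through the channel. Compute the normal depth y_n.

Manning's equation rearranged: A R^(2/3) = nQ / (1·√S) = 0.038 × 39.9 / (√0.003597) = 25.28.
Trying y = 2.59 m: A R^(2/3) = 14.36 — too small.
Trying y = 4.33 m: A R^(2/3) = 42.05 — too large.
Trying y = 3.41 m: A R^(2/3) = 25.27 — matches.

y_n = 3.41 m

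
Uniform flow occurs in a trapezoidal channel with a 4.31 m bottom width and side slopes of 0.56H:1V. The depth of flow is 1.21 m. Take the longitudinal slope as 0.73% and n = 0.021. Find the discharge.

With bottom width b = 4.31 m and side slope z = 0.56: A = (b + zy)y = (4.31 + 0.56×1.21)×1.21 = 6.035 m²; P = b + 2y√(1+z²) = 4.31 + 2×1.21×1.146 = 7.084 m.
Hydraulic radius R = A/P = 6.035/7.084 = 0.852 m.
Manning's equation: Q = (1/n) A R^(2/3) S^(1/2) = (1/0.021) × 6.035 × 0.852^(2/3) × 0.0073^(1/2) = 22.1 m³/s.

Q = 22.1 m³/s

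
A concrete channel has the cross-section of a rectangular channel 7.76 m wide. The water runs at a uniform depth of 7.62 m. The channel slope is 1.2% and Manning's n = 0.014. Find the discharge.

Flow area A = b·y = 7.76 × 7.62 = 59.13 m². Wetted perimeter P = b + 2y = 7.76 + 2×7.62 = 23 m.
Hydraulic radius R = A/P = 59.13/23 = 2.571 m.
Manning's equation: Q = (1/n) A R^(2/3) S^(1/2) = (1/0.014) × 59.13 × 2.571^(2/3) × 0.012^(1/2) = 868 m³/s.

Q = 868 m³/s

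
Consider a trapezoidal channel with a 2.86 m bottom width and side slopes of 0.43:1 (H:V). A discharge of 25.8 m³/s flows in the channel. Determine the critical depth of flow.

y_c = 1.84 m

At critical depth, Q² T / (g A³) = 1, i.e. A³/T = Q²/g = 25.8²/9.81 = 67.85.
Try y = 1.63 m: A³/T = 45.88 — low.
Try y = 2.18 m: A³/T = 119.8 — high.
Try y = 1.84 m: A³/T = 68.26 — close enough.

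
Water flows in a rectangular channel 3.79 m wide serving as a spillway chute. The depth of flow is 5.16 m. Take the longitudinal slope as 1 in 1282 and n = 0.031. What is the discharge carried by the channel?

Flow area A = b·y = 3.79 × 5.16 = 19.56 m². Wetted perimeter P = b + 2y = 3.79 + 2×5.16 = 14.11 m.
Hydraulic radius R = A/P = 19.56/14.11 = 1.386 m.
Manning's equation: Q = (1/n) A R^(2/3) S^(1/2) = (1/0.031) × 19.56 × 1.386^(2/3) × 0.00078^(1/2) = 21.9 m³/s.

Q = 21.9 m³/s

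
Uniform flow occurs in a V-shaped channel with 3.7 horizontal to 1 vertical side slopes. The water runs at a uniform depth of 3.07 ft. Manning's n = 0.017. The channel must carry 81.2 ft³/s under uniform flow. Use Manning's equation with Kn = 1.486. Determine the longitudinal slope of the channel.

For a triangular section with side slope z = 3.7: A = zy² = 3.7×3.07² = 34.87 ft²; P = 2y√(1+z²) = 2×3.07×3.833 = 23.53 ft.
Hydraulic radius R = A/P = 34.87/23.53 = 1.482 ft.
From Manning's equation, S = [nQ / (1.486 A R^(2/3))]² = [0.017 × 81.2 / (1.486 × 34.87 × 1.482^(2/3))]² = 0.00042.

S = 0.00042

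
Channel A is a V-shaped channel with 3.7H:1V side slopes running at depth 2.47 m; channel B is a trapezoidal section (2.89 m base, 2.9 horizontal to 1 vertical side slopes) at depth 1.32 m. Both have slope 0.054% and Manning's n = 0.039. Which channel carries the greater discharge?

channel A

Channel A: For a triangular section with side slope z = 3.7: A = zy² = 3.7×2.47² = 22.57 m²; P = 2y√(1+z²) = 2×2.47×3.833 = 18.93 m. Hydraulic radius R = A/P = 22.57/18.93 = 1.192 m. Q_A = (1/0.039)·22.57·1.192^(2/3)·√0.00054 = 15.12 m³/s.
Channel B: With bottom width b = 2.89 m and side slope z = 2.9: A = (b + zy)y = (2.89 + 2.9×1.32)×1.32 = 8.868 m²; P = b + 2y√(1+z²) = 2.89 + 2×1.32×3.068 = 10.99 m. Hydraulic radius R = A/P = 8.868/10.99 = 0.807 m. Q_B = (1/0.039)·8.868·0.807^(2/3)·√0.00054 = 4.58 m³/s.
Q_A = 15.12 m³/s vs Q_B = 4.58 m³/s, so channel A carries more.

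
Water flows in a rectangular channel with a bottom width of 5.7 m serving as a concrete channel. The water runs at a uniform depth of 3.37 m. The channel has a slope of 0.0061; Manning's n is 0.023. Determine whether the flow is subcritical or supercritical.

subcritical

Flow area A = b·y = 5.7 × 3.37 = 19.21 m². Wetted perimeter P = b + 2y = 5.7 + 2×3.37 = 12.44 m.
Hydraulic radius R = A/P = 19.21/12.44 = 1.544 m.
V = (1/n) R^(2/3) √S = (1/0.023) × 1.544^(2/3) × √0.0061 = 4.537 m/s. Hydraulic depth D_h = A/T = 19.21/5.7 = 3.37 m.
Froude number Fr = V/√(g·D_h) = 4.537/√(9.81×3.37) = 0.789, which is less than 1, so the flow is subcritical.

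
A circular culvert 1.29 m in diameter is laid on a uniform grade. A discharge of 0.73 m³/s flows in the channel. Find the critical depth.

y_c = 0.45 m

At critical depth, Q² T / (g A³) = 1, i.e. A³/T = Q²/g = 0.73²/9.81 = 0.05432.
Trying y = 0.33 m: A³/T = 0.01633 — short.
Trying y = 0.45 m: A³/T = 0.05436 — close enough.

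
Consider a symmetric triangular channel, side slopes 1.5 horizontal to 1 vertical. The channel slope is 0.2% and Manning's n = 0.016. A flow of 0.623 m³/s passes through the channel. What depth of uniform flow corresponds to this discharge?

y_n = 0.609 m

Manning's equation rearranged: A R^(2/3) = nQ / (1·√S) = 0.016 × 0.623 / (√0.002) = 0.2229.
Try y = 0.425 m: A R^(2/3) = 0.08535 — too small.
Try y = 0.609 m: A R^(2/3) = 0.2227 — matches.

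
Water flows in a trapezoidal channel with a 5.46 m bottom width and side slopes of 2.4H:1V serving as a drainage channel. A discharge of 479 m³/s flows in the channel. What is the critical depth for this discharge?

At critical depth, Q² T / (g A³) = 1, i.e. A³/T = Q²/g = 479²/9.81 = 23390.
Try y = 4.04 m: A³/T = 9237 — too small.
Try y = 5.71 m: A³/T = 39870 — too large.
Try y = 5.04 m: A³/T = 23360 — matches.

y_c = 5.04 m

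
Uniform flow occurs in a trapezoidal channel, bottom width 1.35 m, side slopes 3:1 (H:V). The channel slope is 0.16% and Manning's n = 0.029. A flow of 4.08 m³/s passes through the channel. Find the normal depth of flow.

Manning's equation rearranged: A R^(2/3) = nQ / (1·√S) = 0.029 × 4.08 / (√0.0016) = 2.958.
Try y = 0.848 m: A R^(2/3) = 2.058 — low.
Try y = 1.27 m: A R^(2/3) = 5.159 — high.
Try y = 0.997 m: A R^(2/3) = 2.959 — matches.

y_n = 0.997 m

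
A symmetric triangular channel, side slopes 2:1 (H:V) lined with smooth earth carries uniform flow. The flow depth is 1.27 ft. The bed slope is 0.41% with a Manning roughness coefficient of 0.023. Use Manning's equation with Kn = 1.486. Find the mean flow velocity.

For a triangular section with side slope z = 2: A = zy² = 2×1.27² = 3.226 ft²; P = 2y√(1+z²) = 2×1.27×2.236 = 5.68 ft.
Hydraulic radius R = A/P = 3.226/5.68 = 0.568 ft.
From Manning's equation, V = (1.486/n) R^(2/3) S^(1/2) = (1.486/0.023) × 0.568^(2/3) × 0.0041^(1/2) = 2.84 ft/s.

V = 2.84 ft/s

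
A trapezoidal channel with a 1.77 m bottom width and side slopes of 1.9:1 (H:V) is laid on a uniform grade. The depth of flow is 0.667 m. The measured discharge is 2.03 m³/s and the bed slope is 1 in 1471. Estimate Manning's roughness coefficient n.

With bottom width b = 1.77 m and side slope z = 1.9: A = (b + zy)y = (1.77 + 1.9×0.667)×0.667 = 2.026 m²; P = b + 2y√(1+z²) = 1.77 + 2×0.667×2.147 = 4.634 m.
Hydraulic radius R = A/P = 2.026/4.634 = 0.4372 m.
Rearranging Manning's equation: n = (1/Q) A R^(2/3) S^(1/2) = (1/2.03) × 2.026 × 0.4372^(2/3) × √0.0006798 = 0.015.

n = 0.015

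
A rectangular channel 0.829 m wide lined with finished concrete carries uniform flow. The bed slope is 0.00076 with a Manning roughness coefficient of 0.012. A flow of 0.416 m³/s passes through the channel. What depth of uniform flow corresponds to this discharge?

y_n = 0.567 m

Manning's equation rearranged: A R^(2/3) = nQ / (1·√S) = 0.012 × 0.416 / (√0.00076) = 0.1811.
At y = 0.654 m: A R^(2/3) = 0.2173 — over.
At y = 0.463 m: A R^(2/3) = 0.1393 — short.
At y = 0.567 m: A R^(2/3) = 0.1813 — close enough.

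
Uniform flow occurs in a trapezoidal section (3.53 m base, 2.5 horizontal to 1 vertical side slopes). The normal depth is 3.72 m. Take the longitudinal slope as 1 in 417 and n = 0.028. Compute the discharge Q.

With bottom width b = 3.53 m and side slope z = 2.5: A = (b + zy)y = (3.53 + 2.5×3.72)×3.72 = 47.73 m²; P = b + 2y√(1+z²) = 3.53 + 2×3.72×2.693 = 23.56 m.
Hydraulic radius R = A/P = 47.73/23.56 = 2.026 m.
Manning's equation: Q = (1/n) A R^(2/3) S^(1/2) = (1/0.028) × 47.73 × 2.026^(2/3) × 0.002398^(1/2) = 134 m³/s.

Q = 134 m³/s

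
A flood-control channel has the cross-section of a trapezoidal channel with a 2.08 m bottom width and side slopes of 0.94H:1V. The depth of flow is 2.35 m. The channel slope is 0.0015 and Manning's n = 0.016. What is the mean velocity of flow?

V = 2.71 m/s

With bottom width b = 2.08 m and side slope z = 0.94: A = (b + zy)y = (2.08 + 0.94×2.35)×2.35 = 10.08 m²; P = b + 2y√(1+z²) = 2.08 + 2×2.35×1.372 = 8.53 m.
Hydraulic radius R = A/P = 10.08/8.53 = 1.182 m.
From Manning's equation, V = (1/n) R^(2/3) S^(1/2) = (1/0.016) × 1.182^(2/3) × 0.0015^(1/2) = 2.71 m/s.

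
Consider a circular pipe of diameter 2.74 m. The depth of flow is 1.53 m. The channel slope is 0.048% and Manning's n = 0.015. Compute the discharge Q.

Q = 4.02 m³/s

For a circular section of diameter D = 2.74 m at depth y = 1.53 m, the central angle is θ = 2 arccos(1 − 2y/D) = 3.376 rad. Then A = (D²/8)(θ − sin θ) = 3.386 m² and P = Dθ/2 = 4.625 m.
Hydraulic radius R = A/P = 3.386/4.625 = 0.7321 m.
Manning's equation: Q = (1/n) A R^(2/3) S^(1/2) = (1/0.015) × 3.386 × 0.7321^(2/3) × 0.00048^(1/2) = 4.02 m³/s.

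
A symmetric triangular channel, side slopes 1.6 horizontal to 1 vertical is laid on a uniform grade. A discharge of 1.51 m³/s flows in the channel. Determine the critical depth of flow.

At critical depth, Q² T / (g A³) = 1, i.e. A³/T = Q²/g = 1.51²/9.81 = 0.2324.
Try y = 0.502 m: A³/T = 0.04081 — too small.
Try y = 0.711 m: A³/T = 0.2326 — matches.

y_c = 0.711 m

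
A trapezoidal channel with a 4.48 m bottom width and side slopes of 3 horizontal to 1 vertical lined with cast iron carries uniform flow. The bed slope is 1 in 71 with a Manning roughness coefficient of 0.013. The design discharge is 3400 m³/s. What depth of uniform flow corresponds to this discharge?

y_n = 6.64 m

Manning's equation rearranged: A R^(2/3) = nQ / (1·√S) = 0.013 × 3400 / (√0.01408) = 372.4.
Trying y = 5.18 m: A R^(2/3) = 205.3 — too small.
Trying y = 8.36 m: A R^(2/3) = 654.4 — too large.
Trying y = 6.64 m: A R^(2/3) = 372.5 — ≈ 372.4.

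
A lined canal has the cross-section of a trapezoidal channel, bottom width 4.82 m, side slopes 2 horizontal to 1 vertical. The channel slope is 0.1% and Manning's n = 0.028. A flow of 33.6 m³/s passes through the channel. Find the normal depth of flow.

Manning's equation rearranged: A R^(2/3) = nQ / (1·√S) = 0.028 × 33.6 / (√0.001) = 29.75.
Try y = 2.01 m: A R^(2/3) = 21.02 — low.
Try y = 2.39 m: A R^(2/3) = 29.79 — matches.

y_n = 2.39 m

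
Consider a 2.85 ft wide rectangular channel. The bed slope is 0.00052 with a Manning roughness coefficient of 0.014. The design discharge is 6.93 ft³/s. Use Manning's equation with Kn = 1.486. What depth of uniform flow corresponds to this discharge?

y_n = 1.3 ft

Manning's equation rearranged: A R^(2/3) = nQ / (1.486·√S) = 0.014 × 6.93 / (1.486 × √0.00052) = 2.863.
Trying y = 1.63 ft: A R^(2/3) = 3.87 — over.
Trying y = 1.12 ft: A R^(2/3) = 2.339 — short.
Trying y = 1.3 ft: A R^(2/3) = 2.865 — close enough.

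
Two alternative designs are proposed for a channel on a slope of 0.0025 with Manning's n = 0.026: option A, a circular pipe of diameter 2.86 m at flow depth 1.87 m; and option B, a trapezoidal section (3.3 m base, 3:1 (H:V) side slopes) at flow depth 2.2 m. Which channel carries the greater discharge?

Channel A: For a circular section of diameter D = 2.86 m at depth y = 1.87 m, the central angle is θ = 2 arccos(1 − 2y/D) = 3.767 rad. Then A = (D²/8)(θ − sin θ) = 4.45 m² and P = Dθ/2 = 5.387 m. Hydraulic radius R = A/P = 4.45/5.387 = 0.8261 m. Q_A = (1/0.026)·4.45·0.8261^(2/3)·√0.0025 = 7.535 m³/s.
Channel B: With bottom width b = 3.3 m and side slope z = 3: A = (b + zy)y = (3.3 + 3×2.2)×2.2 = 21.78 m²; P = b + 2y√(1+z²) = 3.3 + 2×2.2×3.162 = 17.21 m. Hydraulic radius R = A/P = 21.78/17.21 = 1.265 m. Q_B = (1/0.026)·21.78·1.265^(2/3)·√0.0025 = 49 m³/s.
Q_A = 7.535 m³/s vs Q_B = 49 m³/s, so channel B carries more.

channel B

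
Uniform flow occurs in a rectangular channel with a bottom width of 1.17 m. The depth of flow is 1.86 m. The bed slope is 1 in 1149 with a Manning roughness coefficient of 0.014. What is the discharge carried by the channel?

Flow area A = b·y = 1.17 × 1.86 = 2.176 m². Wetted perimeter P = b + 2y = 1.17 + 2×1.86 = 4.89 m.
Hydraulic radius R = A/P = 2.176/4.89 = 0.445 m.
Manning's equation: Q = (1/n) A R^(2/3) S^(1/2) = (1/0.014) × 2.176 × 0.445^(2/3) × 0.0008703^(1/2) = 2.67 m³/s.

Q = 2.67 m³/s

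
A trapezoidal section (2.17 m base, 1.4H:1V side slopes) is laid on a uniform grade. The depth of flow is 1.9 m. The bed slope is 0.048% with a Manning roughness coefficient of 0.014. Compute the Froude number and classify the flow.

subcritical

With bottom width b = 2.17 m and side slope z = 1.4: A = (b + zy)y = (2.17 + 1.4×1.9)×1.9 = 9.177 m²; P = b + 2y√(1+z²) = 2.17 + 2×1.9×1.72 = 8.708 m.
Hydraulic radius R = A/P = 9.177/8.708 = 1.054 m.
V = (1/n) R^(2/3) √S = (1/0.014) × 1.054^(2/3) × √0.00048 = 1.621 m/s. Hydraulic depth D_h = A/T = 9.177/7.49 = 1.225 m.
Froude number Fr = V/√(g·D_h) = 1.621/√(9.81×1.225) = 0.467, which is less than 1, so the flow is subcritical.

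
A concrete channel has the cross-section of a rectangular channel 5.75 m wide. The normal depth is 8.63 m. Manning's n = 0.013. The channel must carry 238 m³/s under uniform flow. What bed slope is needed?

Flow area A = b·y = 5.75 × 8.63 = 49.62 m². Wetted perimeter P = b + 2y = 5.75 + 2×8.63 = 23.01 m.
Hydraulic radius R = A/P = 49.62/23.01 = 2.157 m.
From Manning's equation, S = [nQ / (1 A R^(2/3))]² = [0.013 × 238 / (1 × 49.62 × 2.157^(2/3))]² = 0.0014.

S = 0.0014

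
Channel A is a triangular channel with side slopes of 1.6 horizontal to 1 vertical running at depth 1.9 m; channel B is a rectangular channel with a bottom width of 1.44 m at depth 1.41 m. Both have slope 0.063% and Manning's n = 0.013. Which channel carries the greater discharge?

channel A

Channel A: For a triangular section with side slope z = 1.6: A = zy² = 1.6×1.9² = 5.776 m²; P = 2y√(1+z²) = 2×1.9×1.887 = 7.17 m. Hydraulic radius R = A/P = 5.776/7.17 = 0.8056 m. Q_A = (1/0.013)·5.776·0.8056^(2/3)·√0.00063 = 9.655 m³/s.
Channel B: Flow area A = b·y = 1.44 × 1.41 = 2.03 m². Wetted perimeter P = b + 2y = 1.44 + 2×1.41 = 4.26 m. Hydraulic radius R = A/P = 2.03/4.26 = 0.4766 m. Q_B = (1/0.013)·2.03·0.4766^(2/3)·√0.00063 = 2.392 m³/s.
Q_A = 9.655 m³/s vs Q_B = 2.392 m³/s, so channel A carries more.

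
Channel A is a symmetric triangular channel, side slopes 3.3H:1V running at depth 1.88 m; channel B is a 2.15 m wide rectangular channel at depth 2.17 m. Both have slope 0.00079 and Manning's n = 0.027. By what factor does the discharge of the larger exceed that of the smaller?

2.9

Channel A: For a triangular section with side slope z = 3.3: A = zy² = 3.3×1.88² = 11.66 m²; P = 2y√(1+z²) = 2×1.88×3.448 = 12.97 m. Hydraulic radius R = A/P = 11.66/12.97 = 0.8996 m. Q_A = (1/0.027)·11.66·0.8996^(2/3)·√0.00079 = 11.31 m³/s.
Channel B: Flow area A = b·y = 2.15 × 2.17 = 4.665 m². Wetted perimeter P = b + 2y = 2.15 + 2×2.17 = 6.49 m. Hydraulic radius R = A/P = 4.665/6.49 = 0.7189 m. Q_B = (1/0.027)·4.665·0.7189^(2/3)·√0.00079 = 3.897 m³/s.
The larger discharge is 11.31 m³/s and the smaller is 3.897 m³/s; the ratio is 2.9.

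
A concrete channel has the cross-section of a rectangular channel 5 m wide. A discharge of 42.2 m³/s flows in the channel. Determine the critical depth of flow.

y_c = 1.94 m

For a rectangular channel, critical depth y_c = (q²/g)^(1/3) where q = Q/b = 42.2/5 = 8.44 m²/s.
So y_c = (8.44²/9.81)^(1/3) = 1.94 m.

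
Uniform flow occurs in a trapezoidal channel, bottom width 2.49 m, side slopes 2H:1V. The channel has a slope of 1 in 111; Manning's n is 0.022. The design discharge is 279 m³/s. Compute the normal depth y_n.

Manning's equation rearranged: A R^(2/3) = nQ / (1·√S) = 0.022 × 279 / (√0.009009) = 64.67.
Try y = 3.47 m: A R^(2/3) = 48.73 — low.
Try y = 3.92 m: A R^(2/3) = 64.76 — ≈ 64.67.

y_n = 3.92 m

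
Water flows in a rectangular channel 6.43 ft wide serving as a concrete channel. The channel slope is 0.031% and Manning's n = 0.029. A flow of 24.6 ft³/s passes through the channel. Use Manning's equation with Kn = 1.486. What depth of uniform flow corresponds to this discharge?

Manning's equation rearranged: A R^(2/3) = nQ / (1.486·√S) = 0.029 × 24.6 / (1.486 × √0.00031) = 27.27.
Trying y = 2.75 ft: A R^(2/3) = 22.99 — too small.
Trying y = 3.12 ft: A R^(2/3) = 27.25 — close enough.

y_n = 3.12 ft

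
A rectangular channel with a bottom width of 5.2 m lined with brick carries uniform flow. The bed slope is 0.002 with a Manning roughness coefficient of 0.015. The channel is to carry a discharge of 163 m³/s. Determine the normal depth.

y_n = 6.88 m

Manning's equation rearranged: A R^(2/3) = nQ / (1·√S) = 0.015 × 163 / (√0.002) = 54.67.
Try y = 8.22 m: A R^(2/3) = 67.29 — over.
Try y = 5.82 m: A R^(2/3) = 44.74 — short.
Try y = 6.88 m: A R^(2/3) = 54.63 — matches.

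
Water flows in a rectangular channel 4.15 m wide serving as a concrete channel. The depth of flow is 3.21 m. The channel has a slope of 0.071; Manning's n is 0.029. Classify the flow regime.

Flow area A = b·y = 4.15 × 3.21 = 13.32 m². Wetted perimeter P = b + 2y = 4.15 + 2×3.21 = 10.57 m.
Hydraulic radius R = A/P = 13.32/10.57 = 1.26 m.
V = (1/n) R^(2/3) √S = (1/0.029) × 1.26^(2/3) × √0.071 = 10.72 m/s. Hydraulic depth D_h = A/T = 13.32/4.15 = 3.21 m.
Froude number Fr = V/√(g·D_h) = 10.72/√(9.81×3.21) = 1.91, which is greater than 1, so the flow is supercritical.

supercritical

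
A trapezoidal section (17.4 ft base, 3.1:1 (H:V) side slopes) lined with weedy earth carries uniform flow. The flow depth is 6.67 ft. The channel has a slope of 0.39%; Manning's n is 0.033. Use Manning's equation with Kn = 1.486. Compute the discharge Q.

Q = 1850 ft³/s

With bottom width b = 17.4 ft and side slope z = 3.1: A = (b + zy)y = (17.4 + 3.1×6.67)×6.67 = 254 ft²; P = b + 2y√(1+z²) = 17.4 + 2×6.67×3.257 = 60.85 ft.
Hydraulic radius R = A/P = 254/60.85 = 4.174 ft.
Manning's equation: Q = (1.486/n) A R^(2/3) S^(1/2) = (1.486/0.033) × 254 × 4.174^(2/3) × 0.0039^(1/2) = 1850 ft³/s.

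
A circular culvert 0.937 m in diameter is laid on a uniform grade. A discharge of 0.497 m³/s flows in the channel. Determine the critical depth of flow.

y_c = 0.406 m

At critical depth, Q² T / (g A³) = 1, i.e. A³/T = Q²/g = 0.497²/9.81 = 0.02518.
At y = 0.334 m: A³/T = 0.01195 — too small.
At y = 0.442 m: A³/T = 0.03501 — too large.
At y = 0.406 m: A³/T = 0.02529 — matches.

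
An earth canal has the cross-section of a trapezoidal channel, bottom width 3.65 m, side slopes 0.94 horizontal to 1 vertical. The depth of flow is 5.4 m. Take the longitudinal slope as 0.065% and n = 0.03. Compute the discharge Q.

Q = 74.8 m³/s

With bottom width b = 3.65 m and side slope z = 0.94: A = (b + zy)y = (3.65 + 0.94×5.4)×5.4 = 47.12 m²; P = b + 2y√(1+z²) = 3.65 + 2×5.4×1.372 = 18.47 m.
Hydraulic radius R = A/P = 47.12/18.47 = 2.551 m.
Manning's equation: Q = (1/n) A R^(2/3) S^(1/2) = (1/0.03) × 47.12 × 2.551^(2/3) × 0.00065^(1/2) = 74.8 m³/s.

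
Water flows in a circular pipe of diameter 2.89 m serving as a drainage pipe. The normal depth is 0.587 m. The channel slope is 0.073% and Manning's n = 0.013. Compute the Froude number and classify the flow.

For a circular section of diameter D = 2.89 m at depth y = 0.587 m, the central angle is θ = 2 arccos(1 − 2y/D) = 1.87 rad. Then A = (D²/8)(θ − sin θ) = 0.9548 m² and P = Dθ/2 = 2.702 m.
Hydraulic radius R = A/P = 0.9548/2.702 = 0.3533 m.
V = (1/n) R^(2/3) √S = (1/0.013) × 0.3533^(2/3) × √0.00073 = 1.039 m/s. Hydraulic depth D_h = A/T = 0.9548/2.325 = 0.4106 m.
Froude number Fr = V/√(g·D_h) = 1.039/√(9.81×0.4106) = 0.518, which is less than 1, so the flow is subcritical.

subcritical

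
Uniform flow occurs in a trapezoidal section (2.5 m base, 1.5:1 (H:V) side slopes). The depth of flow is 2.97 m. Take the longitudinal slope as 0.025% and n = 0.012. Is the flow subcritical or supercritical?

subcritical

With bottom width b = 2.5 m and side slope z = 1.5: A = (b + zy)y = (2.5 + 1.5×2.97)×2.97 = 20.66 m²; P = b + 2y√(1+z²) = 2.5 + 2×2.97×1.803 = 13.21 m.
Hydraulic radius R = A/P = 20.66/13.21 = 1.564 m.
V = (1/n) R^(2/3) √S = (1/0.012) × 1.564^(2/3) × √0.00025 = 1.775 m/s. Hydraulic depth D_h = A/T = 20.66/11.41 = 1.81 m.
Froude number Fr = V/√(g·D_h) = 1.775/√(9.81×1.81) = 0.421, which is less than 1, so the flow is subcritical.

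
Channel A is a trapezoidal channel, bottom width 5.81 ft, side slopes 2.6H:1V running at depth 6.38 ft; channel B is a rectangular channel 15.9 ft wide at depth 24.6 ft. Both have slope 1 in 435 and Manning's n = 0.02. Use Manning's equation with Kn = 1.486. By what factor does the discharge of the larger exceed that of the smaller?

Channel A: With bottom width b = 5.81 ft and side slope z = 2.6: A = (b + zy)y = (5.81 + 2.6×6.38)×6.38 = 142.9 ft²; P = b + 2y√(1+z²) = 5.81 + 2×6.38×2.786 = 41.36 ft. Hydraulic radius R = A/P = 142.9/41.36 = 3.455 ft. Q_A = (1.486/0.02)·142.9·3.455^(2/3)·√0.002299 = 1164 ft³/s.
Channel B: Flow area A = b·y = 15.9 × 24.6 = 391.1 ft². Wetted perimeter P = b + 2y = 15.9 + 2×24.6 = 65.1 ft. Hydraulic radius R = A/P = 391.1/65.1 = 6.008 ft. Q_B = (1.486/0.02)·391.1·6.008^(2/3)·√0.002299 = 4605 ft³/s.
The larger discharge is 4605 ft³/s and the smaller is 1164 ft³/s; the ratio is 3.96.

3.96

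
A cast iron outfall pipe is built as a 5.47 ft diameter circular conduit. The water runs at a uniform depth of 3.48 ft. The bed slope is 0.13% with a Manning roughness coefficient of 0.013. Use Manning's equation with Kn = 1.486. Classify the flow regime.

For a circular section of diameter D = 5.47 ft at depth y = 3.48 ft, the central angle is θ = 2 arccos(1 − 2y/D) = 3.693 rad. Then A = (D²/8)(θ − sin θ) = 15.77 ft² and P = Dθ/2 = 10.1 ft.
Hydraulic radius R = A/P = 15.77/10.1 = 1.562 ft.
V = (1.486/n) R^(2/3) √S = (1.486/0.013) × 1.562^(2/3) × √0.0013 = 5.547 ft/s. Hydraulic depth D_h = A/T = 15.77/5.263 = 2.997 ft.
Froude number Fr = V/√(g·D_h) = 5.547/√(32.2×2.997) = 0.565, which is less than 1, so the flow is subcritical.

subcritical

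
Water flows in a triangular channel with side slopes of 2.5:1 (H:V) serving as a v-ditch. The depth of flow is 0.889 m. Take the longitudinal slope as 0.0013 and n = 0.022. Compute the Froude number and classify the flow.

subcritical

For a triangular section with side slope z = 2.5: A = zy² = 2.5×0.889² = 1.976 m²; P = 2y√(1+z²) = 2×0.889×2.693 = 4.787 m.
Hydraulic radius R = A/P = 1.976/4.787 = 0.4127 m.
V = (1/n) R^(2/3) √S = (1/0.022) × 0.4127^(2/3) × √0.0013 = 0.9085 m/s. Hydraulic depth D_h = A/T = 1.976/4.445 = 0.4445 m.
Froude number Fr = V/√(g·D_h) = 0.9085/√(9.81×0.4445) = 0.435, which is less than 1, so the flow is subcritical.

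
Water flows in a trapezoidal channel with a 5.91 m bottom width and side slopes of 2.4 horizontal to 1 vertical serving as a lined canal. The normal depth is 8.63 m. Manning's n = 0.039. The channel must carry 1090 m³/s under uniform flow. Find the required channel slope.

S = 0.00458

With bottom width b = 5.91 m and side slope z = 2.4: A = (b + zy)y = (5.91 + 2.4×8.63)×8.63 = 229.7 m²; P = b + 2y√(1+z²) = 5.91 + 2×8.63×2.6 = 50.79 m.
Hydraulic radius R = A/P = 229.7/50.79 = 4.524 m.
From Manning's equation, S = [nQ / (1 A R^(2/3))]² = [0.039 × 1090 / (1 × 229.7 × 4.524^(2/3))]² = 0.00458.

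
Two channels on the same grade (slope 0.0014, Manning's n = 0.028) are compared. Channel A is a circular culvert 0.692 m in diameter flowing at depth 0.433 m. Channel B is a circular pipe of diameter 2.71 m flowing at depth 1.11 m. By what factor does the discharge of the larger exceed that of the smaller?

Channel A: For a circular section of diameter D = 0.692 m at depth y = 0.433 m, the central angle is θ = 2 arccos(1 − 2y/D) = 3.65 rad. Then A = (D²/8)(θ − sin θ) = 0.2476 m² and P = Dθ/2 = 1.263 m. Hydraulic radius R = A/P = 0.2476/1.263 = 0.1961 m. Q_A = (1/0.028)·0.2476·0.1961^(2/3)·√0.0014 = 0.1117 m³/s.
Channel B: For a circular section of diameter D = 2.71 m at depth y = 1.11 m, the central angle is θ = 2 arccos(1 − 2y/D) = 2.778 rad. Then A = (D²/8)(θ − sin θ) = 2.224 m² and P = Dθ/2 = 3.764 m. Hydraulic radius R = A/P = 2.224/3.764 = 0.5908 m. Q_B = (1/0.028)·2.224·0.5908^(2/3)·√0.0014 = 2.092 m³/s.
The larger discharge is 2.092 m³/s and the smaller is 0.1117 m³/s; the ratio is 18.7.

18.7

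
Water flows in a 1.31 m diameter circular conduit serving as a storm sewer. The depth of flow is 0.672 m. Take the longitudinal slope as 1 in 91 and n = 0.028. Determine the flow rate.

For a circular section of diameter D = 1.31 m at depth y = 0.672 m, the central angle is θ = 2 arccos(1 − 2y/D) = 3.194 rad. Then A = (D²/8)(θ − sin θ) = 0.6962 m² and P = Dθ/2 = 2.092 m.
Hydraulic radius R = A/P = 0.6962/2.092 = 0.3328 m.
Manning's equation: Q = (1/n) A R^(2/3) S^(1/2) = (1/0.028) × 0.6962 × 0.3328^(2/3) × 0.01099^(1/2) = 1.25 m³/s.

Q = 1.25 m³/s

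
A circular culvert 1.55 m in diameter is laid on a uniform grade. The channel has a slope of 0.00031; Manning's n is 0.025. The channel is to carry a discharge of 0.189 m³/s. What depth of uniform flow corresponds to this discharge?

y_n = 0.548 m

Manning's equation rearranged: A R^(2/3) = nQ / (1·√S) = 0.025 × 0.189 / (√0.00031) = 0.2684.
Try y = 0.432 m: A R^(2/3) = 0.1702 — too small.
Try y = 0.614 m: A R^(2/3) = 0.332 — too large.
Try y = 0.548 m: A R^(2/3) = 0.2688 — matches.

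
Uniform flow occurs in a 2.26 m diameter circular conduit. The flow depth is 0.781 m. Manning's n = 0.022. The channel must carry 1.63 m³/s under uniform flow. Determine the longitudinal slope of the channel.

S = 0.0026

For a circular section of diameter D = 2.26 m at depth y = 0.781 m, the central angle is θ = 2 arccos(1 − 2y/D) = 2.514 rad. Then A = (D²/8)(θ − sin θ) = 1.23 m² and P = Dθ/2 = 2.84 m.
Hydraulic radius R = A/P = 1.23/2.84 = 0.4329 m.
From Manning's equation, S = [nQ / (1 A R^(2/3))]² = [0.022 × 1.63 / (1 × 1.23 × 0.4329^(2/3))]² = 0.0026.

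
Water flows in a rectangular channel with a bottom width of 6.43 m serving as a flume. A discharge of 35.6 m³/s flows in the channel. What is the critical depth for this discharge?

y_c = 1.46 m

For a rectangular channel, critical depth y_c = (q²/g)^(1/3) where q = Q/b = 35.6/6.43 = 5.537 m²/s.
So y_c = (5.537²/9.81)^(1/3) = 1.46 m.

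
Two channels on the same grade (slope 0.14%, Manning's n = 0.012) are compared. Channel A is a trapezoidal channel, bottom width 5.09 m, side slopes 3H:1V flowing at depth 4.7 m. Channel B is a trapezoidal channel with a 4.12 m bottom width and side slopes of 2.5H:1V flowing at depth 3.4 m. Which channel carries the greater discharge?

channel A

Channel A: With bottom width b = 5.09 m and side slope z = 3: A = (b + zy)y = (5.09 + 3×4.7)×4.7 = 90.19 m²; P = b + 2y√(1+z²) = 5.09 + 2×4.7×3.162 = 34.82 m. Hydraulic radius R = A/P = 90.19/34.82 = 2.591 m. Q_A = (1/0.012)·90.19·2.591^(2/3)·√0.0014 = 530.5 m³/s.
Channel B: With bottom width b = 4.12 m and side slope z = 2.5: A = (b + zy)y = (4.12 + 2.5×3.4)×3.4 = 42.91 m²; P = b + 2y√(1+z²) = 4.12 + 2×3.4×2.693 = 22.43 m. Hydraulic radius R = A/P = 42.91/22.43 = 1.913 m. Q_B = (1/0.012)·42.91·1.913^(2/3)·√0.0014 = 206.2 m³/s.
Q_A = 530.5 m³/s vs Q_B = 206.2 m³/s, so channel A carries more.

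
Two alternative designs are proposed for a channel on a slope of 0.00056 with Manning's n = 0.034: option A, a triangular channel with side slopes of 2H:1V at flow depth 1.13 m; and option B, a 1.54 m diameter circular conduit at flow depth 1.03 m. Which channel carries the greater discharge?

channel A

Channel A: For a triangular section with side slope z = 2: A = zy² = 2×1.13² = 2.554 m²; P = 2y√(1+z²) = 2×1.13×2.236 = 5.054 m. Hydraulic radius R = A/P = 2.554/5.054 = 0.5054 m. Q_A = (1/0.034)·2.554·0.5054^(2/3)·√0.00056 = 1.128 m³/s.
Channel B: For a circular section of diameter D = 1.54 m at depth y = 1.03 m, the central angle is θ = 2 arccos(1 − 2y/D) = 3.83 rad. Then A = (D²/8)(θ − sin θ) = 1.324 m² and P = Dθ/2 = 2.949 m. Hydraulic radius R = A/P = 1.324/2.949 = 0.4489 m. Q_B = (1/0.034)·1.324·0.4489^(2/3)·√0.00056 = 0.5402 m³/s.
Q_A = 1.128 m³/s vs Q_B = 0.5402 m³/s, so channel A carries more.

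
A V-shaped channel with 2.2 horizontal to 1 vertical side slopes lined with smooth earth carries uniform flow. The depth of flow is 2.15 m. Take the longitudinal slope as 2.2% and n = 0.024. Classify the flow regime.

supercritical

For a triangular section with side slope z = 2.2: A = zy² = 2.2×2.15² = 10.17 m²; P = 2y√(1+z²) = 2×2.15×2.417 = 10.39 m.
Hydraulic radius R = A/P = 10.17/10.39 = 0.9786 m.
V = (1/n) R^(2/3) √S = (1/0.024) × 0.9786^(2/3) × √0.022 = 6.092 m/s. Hydraulic depth D_h = A/T = 10.17/9.46 = 1.075 m.
Froude number Fr = V/√(g·D_h) = 6.092/√(9.81×1.075) = 1.88, which is greater than 1, so the flow is supercritical.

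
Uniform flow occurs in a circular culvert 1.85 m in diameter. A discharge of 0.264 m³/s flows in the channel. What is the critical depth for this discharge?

y_c = 0.242 m

At critical depth, Q² T / (g A³) = 1, i.e. A³/T = Q²/g = 0.264²/9.81 = 0.007105.
Trying y = 0.29 m: A³/T = 0.01455 — too large.
Trying y = 0.195 m: A³/T = 0.003038 — too small.
Trying y = 0.242 m: A³/T = 0.007132 — matches.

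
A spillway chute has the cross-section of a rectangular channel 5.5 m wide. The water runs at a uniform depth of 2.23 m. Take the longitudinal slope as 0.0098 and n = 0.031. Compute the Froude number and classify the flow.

subcritical

Flow area A = b·y = 5.5 × 2.23 = 12.27 m². Wetted perimeter P = b + 2y = 5.5 + 2×2.23 = 9.96 m.
Hydraulic radius R = A/P = 12.27/9.96 = 1.231 m.
V = (1/n) R^(2/3) √S = (1/0.031) × 1.231^(2/3) × √0.0098 = 3.669 m/s. Hydraulic depth D_h = A/T = 12.27/5.5 = 2.23 m.
Froude number Fr = V/√(g·D_h) = 3.669/√(9.81×2.23) = 0.784, which is less than 1, so the flow is subcritical.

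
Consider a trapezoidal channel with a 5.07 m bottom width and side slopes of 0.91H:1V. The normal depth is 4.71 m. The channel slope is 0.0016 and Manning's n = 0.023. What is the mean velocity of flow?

V = 3.18 m/s

With bottom width b = 5.07 m and side slope z = 0.91: A = (b + zy)y = (5.07 + 0.91×4.71)×4.71 = 44.07 m²; P = b + 2y√(1+z²) = 5.07 + 2×4.71×1.352 = 17.81 m.
Hydraulic radius R = A/P = 44.07/17.81 = 2.475 m.
From Manning's equation, V = (1/n) R^(2/3) S^(1/2) = (1/0.023) × 2.475^(2/3) × 0.0016^(1/2) = 3.18 m/s.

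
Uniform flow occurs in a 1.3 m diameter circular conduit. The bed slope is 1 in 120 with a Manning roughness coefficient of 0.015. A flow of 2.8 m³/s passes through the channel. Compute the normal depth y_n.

Manning's equation rearranged: A R^(2/3) = nQ / (1·√S) = 0.015 × 2.8 / (√0.008333) = 0.4601.
Trying y = 0.722 m: A R^(2/3) = 0.3733 — low.
Trying y = 0.957 m: A R^(2/3) = 0.5597 — high.
Trying y = 0.827 m: A R^(2/3) = 0.4601 — ≈ 0.4601.

y_n = 0.827 m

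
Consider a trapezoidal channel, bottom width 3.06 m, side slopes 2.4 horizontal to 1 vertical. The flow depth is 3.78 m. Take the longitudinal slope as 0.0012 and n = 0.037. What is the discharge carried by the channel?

With bottom width b = 3.06 m and side slope z = 2.4: A = (b + zy)y = (3.06 + 2.4×3.78)×3.78 = 45.86 m²; P = b + 2y√(1+z²) = 3.06 + 2×3.78×2.6 = 22.72 m.
Hydraulic radius R = A/P = 45.86/22.72 = 2.019 m.
Manning's equation: Q = (1/n) A R^(2/3) S^(1/2) = (1/0.037) × 45.86 × 2.019^(2/3) × 0.0012^(1/2) = 68.6 m³/s.

Q = 68.6 m³/s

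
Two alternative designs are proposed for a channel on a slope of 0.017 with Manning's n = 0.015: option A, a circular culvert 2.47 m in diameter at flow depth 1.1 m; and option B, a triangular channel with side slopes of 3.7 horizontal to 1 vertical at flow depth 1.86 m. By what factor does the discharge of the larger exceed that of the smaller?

Channel A: For a circular section of diameter D = 2.47 m at depth y = 1.1 m, the central angle is θ = 2 arccos(1 − 2y/D) = 2.923 rad. Then A = (D²/8)(θ − sin θ) = 2.063 m² and P = Dθ/2 = 3.609 m. Hydraulic radius R = A/P = 2.063/3.609 = 0.5716 m. Q_A = (1/0.015)·2.063·0.5716^(2/3)·√0.017 = 12.35 m³/s.
Channel B: For a triangular section with side slope z = 3.7: A = zy² = 3.7×1.86² = 12.8 m²; P = 2y√(1+z²) = 2×1.86×3.833 = 14.26 m. Hydraulic radius R = A/P = 12.8/14.26 = 0.8978 m. Q_B = (1/0.015)·12.8·0.8978^(2/3)·√0.017 = 103.5 m³/s.
The larger discharge is 103.5 m³/s and the smaller is 12.35 m³/s; the ratio is 8.38.

8.38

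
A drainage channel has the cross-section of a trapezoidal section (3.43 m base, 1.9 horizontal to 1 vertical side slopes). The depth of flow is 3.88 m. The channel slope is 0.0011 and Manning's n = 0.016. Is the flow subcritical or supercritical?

With bottom width b = 3.43 m and side slope z = 1.9: A = (b + zy)y = (3.43 + 1.9×3.88)×3.88 = 41.91 m²; P = b + 2y√(1+z²) = 3.43 + 2×3.88×2.147 = 20.09 m.
Hydraulic radius R = A/P = 41.91/20.09 = 2.086 m.
V = (1/n) R^(2/3) √S = (1/0.016) × 2.086^(2/3) × √0.0011 = 3.384 m/s. Hydraulic depth D_h = A/T = 41.91/18.17 = 2.306 m.
Froude number Fr = V/√(g·D_h) = 3.384/√(9.81×2.306) = 0.712, which is less than 1, so the flow is subcritical.

subcritical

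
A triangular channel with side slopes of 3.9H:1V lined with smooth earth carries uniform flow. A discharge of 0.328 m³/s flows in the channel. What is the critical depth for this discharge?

At critical depth, Q² T / (g A³) = 1, i.e. A³/T = Q²/g = 0.328²/9.81 = 0.01097.
Try y = 0.223 m: A³/T = 0.004194 — short.
Try y = 0.292 m: A³/T = 0.01614 — over.
Try y = 0.27 m: A³/T = 0.01091 — ≈ 0.01097.

y_c = 0.27 m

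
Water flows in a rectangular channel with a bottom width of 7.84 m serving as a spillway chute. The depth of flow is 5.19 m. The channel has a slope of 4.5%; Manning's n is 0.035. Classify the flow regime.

supercritical

Flow area A = b·y = 7.84 × 5.19 = 40.69 m². Wetted perimeter P = b + 2y = 7.84 + 2×5.19 = 18.22 m.
Hydraulic radius R = A/P = 40.69/18.22 = 2.233 m.
V = (1/n) R^(2/3) √S = (1/0.035) × 2.233^(2/3) × √0.045 = 10.36 m/s. Hydraulic depth D_h = A/T = 40.69/7.84 = 5.19 m.
Froude number Fr = V/√(g·D_h) = 10.36/√(9.81×5.19) = 1.45, which is greater than 1, so the flow is supercritical.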